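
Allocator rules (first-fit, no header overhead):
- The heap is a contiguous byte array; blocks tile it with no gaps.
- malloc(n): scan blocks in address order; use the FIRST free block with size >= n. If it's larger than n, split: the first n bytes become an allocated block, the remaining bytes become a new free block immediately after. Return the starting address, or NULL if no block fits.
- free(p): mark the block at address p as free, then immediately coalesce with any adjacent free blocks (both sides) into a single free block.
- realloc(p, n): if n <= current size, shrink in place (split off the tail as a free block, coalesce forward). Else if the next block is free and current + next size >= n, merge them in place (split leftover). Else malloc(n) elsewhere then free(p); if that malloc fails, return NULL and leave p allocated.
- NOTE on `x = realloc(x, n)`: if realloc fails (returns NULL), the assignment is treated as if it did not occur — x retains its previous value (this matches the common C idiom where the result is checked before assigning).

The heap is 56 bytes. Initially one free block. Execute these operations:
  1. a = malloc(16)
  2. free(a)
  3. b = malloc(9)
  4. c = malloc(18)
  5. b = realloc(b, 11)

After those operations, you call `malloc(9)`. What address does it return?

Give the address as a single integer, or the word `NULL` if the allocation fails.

Answer: 0

Derivation:
Op 1: a = malloc(16) -> a = 0; heap: [0-15 ALLOC][16-55 FREE]
Op 2: free(a) -> (freed a); heap: [0-55 FREE]
Op 3: b = malloc(9) -> b = 0; heap: [0-8 ALLOC][9-55 FREE]
Op 4: c = malloc(18) -> c = 9; heap: [0-8 ALLOC][9-26 ALLOC][27-55 FREE]
Op 5: b = realloc(b, 11) -> b = 27; heap: [0-8 FREE][9-26 ALLOC][27-37 ALLOC][38-55 FREE]
malloc(9): first-fit scan over [0-8 FREE][9-26 ALLOC][27-37 ALLOC][38-55 FREE] -> 0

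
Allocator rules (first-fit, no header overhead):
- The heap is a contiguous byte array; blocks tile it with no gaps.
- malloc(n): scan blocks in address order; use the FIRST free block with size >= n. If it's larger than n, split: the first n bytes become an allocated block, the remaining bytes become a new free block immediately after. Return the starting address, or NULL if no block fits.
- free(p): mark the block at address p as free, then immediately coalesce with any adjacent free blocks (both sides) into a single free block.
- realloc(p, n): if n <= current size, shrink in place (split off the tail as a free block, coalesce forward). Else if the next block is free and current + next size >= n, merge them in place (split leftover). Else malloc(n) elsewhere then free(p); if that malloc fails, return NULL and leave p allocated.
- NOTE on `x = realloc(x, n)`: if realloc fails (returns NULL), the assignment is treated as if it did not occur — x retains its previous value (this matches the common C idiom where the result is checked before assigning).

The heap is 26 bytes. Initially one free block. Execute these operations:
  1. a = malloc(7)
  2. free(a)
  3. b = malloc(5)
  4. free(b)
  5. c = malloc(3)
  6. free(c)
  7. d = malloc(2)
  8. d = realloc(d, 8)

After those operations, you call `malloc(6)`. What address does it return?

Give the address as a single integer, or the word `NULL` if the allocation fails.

Answer: 8

Derivation:
Op 1: a = malloc(7) -> a = 0; heap: [0-6 ALLOC][7-25 FREE]
Op 2: free(a) -> (freed a); heap: [0-25 FREE]
Op 3: b = malloc(5) -> b = 0; heap: [0-4 ALLOC][5-25 FREE]
Op 4: free(b) -> (freed b); heap: [0-25 FREE]
Op 5: c = malloc(3) -> c = 0; heap: [0-2 ALLOC][3-25 FREE]
Op 6: free(c) -> (freed c); heap: [0-25 FREE]
Op 7: d = malloc(2) -> d = 0; heap: [0-1 ALLOC][2-25 FREE]
Op 8: d = realloc(d, 8) -> d = 0; heap: [0-7 ALLOC][8-25 FREE]
malloc(6): first-fit scan over [0-7 ALLOC][8-25 FREE] -> 8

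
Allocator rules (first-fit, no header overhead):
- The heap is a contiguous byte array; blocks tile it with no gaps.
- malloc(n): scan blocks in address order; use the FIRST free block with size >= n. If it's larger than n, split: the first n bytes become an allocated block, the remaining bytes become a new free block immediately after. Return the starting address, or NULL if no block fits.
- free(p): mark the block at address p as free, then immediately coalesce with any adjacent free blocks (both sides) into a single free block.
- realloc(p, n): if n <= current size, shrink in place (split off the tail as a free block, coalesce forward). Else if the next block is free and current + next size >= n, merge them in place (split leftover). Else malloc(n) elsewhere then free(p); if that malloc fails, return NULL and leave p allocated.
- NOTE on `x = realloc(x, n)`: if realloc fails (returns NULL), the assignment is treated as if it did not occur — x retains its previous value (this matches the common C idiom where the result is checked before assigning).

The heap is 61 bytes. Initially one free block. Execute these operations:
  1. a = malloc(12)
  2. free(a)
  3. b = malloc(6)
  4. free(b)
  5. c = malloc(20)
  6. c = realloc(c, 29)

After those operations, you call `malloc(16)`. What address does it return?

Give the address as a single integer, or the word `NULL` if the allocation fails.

Op 1: a = malloc(12) -> a = 0; heap: [0-11 ALLOC][12-60 FREE]
Op 2: free(a) -> (freed a); heap: [0-60 FREE]
Op 3: b = malloc(6) -> b = 0; heap: [0-5 ALLOC][6-60 FREE]
Op 4: free(b) -> (freed b); heap: [0-60 FREE]
Op 5: c = malloc(20) -> c = 0; heap: [0-19 ALLOC][20-60 FREE]
Op 6: c = realloc(c, 29) -> c = 0; heap: [0-28 ALLOC][29-60 FREE]
malloc(16): first-fit scan over [0-28 ALLOC][29-60 FREE] -> 29

Answer: 29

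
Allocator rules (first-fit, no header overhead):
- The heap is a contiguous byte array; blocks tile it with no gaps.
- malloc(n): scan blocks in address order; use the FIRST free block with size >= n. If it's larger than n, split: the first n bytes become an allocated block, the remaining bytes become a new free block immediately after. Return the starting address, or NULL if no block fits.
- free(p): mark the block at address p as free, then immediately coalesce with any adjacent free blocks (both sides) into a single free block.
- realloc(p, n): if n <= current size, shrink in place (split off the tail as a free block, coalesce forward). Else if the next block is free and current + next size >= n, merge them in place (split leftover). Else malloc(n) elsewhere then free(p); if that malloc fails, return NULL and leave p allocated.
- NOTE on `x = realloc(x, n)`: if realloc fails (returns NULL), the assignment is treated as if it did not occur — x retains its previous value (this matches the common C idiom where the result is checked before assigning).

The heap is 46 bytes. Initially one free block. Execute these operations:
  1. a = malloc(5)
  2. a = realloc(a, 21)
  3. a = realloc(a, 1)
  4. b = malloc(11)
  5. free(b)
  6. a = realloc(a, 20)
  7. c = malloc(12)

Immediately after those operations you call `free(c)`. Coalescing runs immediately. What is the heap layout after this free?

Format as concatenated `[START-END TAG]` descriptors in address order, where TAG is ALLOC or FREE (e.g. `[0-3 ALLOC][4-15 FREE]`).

Op 1: a = malloc(5) -> a = 0; heap: [0-4 ALLOC][5-45 FREE]
Op 2: a = realloc(a, 21) -> a = 0; heap: [0-20 ALLOC][21-45 FREE]
Op 3: a = realloc(a, 1) -> a = 0; heap: [0-0 ALLOC][1-45 FREE]
Op 4: b = malloc(11) -> b = 1; heap: [0-0 ALLOC][1-11 ALLOC][12-45 FREE]
Op 5: free(b) -> (freed b); heap: [0-0 ALLOC][1-45 FREE]
Op 6: a = realloc(a, 20) -> a = 0; heap: [0-19 ALLOC][20-45 FREE]
Op 7: c = malloc(12) -> c = 20; heap: [0-19 ALLOC][20-31 ALLOC][32-45 FREE]
free(c): c = 20 -> block [20-31 ALLOC]; mark free, coalesce with adjacent free neighbors -> [0-19 ALLOC][20-45 FREE]

Answer: [0-19 ALLOC][20-45 FREE]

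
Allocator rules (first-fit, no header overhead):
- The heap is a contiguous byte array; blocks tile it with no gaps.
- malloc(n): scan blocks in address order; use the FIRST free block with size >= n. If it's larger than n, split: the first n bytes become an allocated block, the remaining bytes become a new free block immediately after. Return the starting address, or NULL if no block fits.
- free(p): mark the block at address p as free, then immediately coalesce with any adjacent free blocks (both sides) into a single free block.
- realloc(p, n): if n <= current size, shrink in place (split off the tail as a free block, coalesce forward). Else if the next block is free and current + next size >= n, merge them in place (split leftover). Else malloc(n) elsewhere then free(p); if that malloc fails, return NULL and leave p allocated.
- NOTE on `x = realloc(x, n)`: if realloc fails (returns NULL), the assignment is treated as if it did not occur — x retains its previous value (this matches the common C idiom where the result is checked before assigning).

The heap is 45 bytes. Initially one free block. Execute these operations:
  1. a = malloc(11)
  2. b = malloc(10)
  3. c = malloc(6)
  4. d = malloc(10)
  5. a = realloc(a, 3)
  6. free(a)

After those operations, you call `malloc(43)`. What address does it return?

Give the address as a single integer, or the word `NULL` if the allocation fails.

Op 1: a = malloc(11) -> a = 0; heap: [0-10 ALLOC][11-44 FREE]
Op 2: b = malloc(10) -> b = 11; heap: [0-10 ALLOC][11-20 ALLOC][21-44 FREE]
Op 3: c = malloc(6) -> c = 21; heap: [0-10 ALLOC][11-20 ALLOC][21-26 ALLOC][27-44 FREE]
Op 4: d = malloc(10) -> d = 27; heap: [0-10 ALLOC][11-20 ALLOC][21-26 ALLOC][27-36 ALLOC][37-44 FREE]
Op 5: a = realloc(a, 3) -> a = 0; heap: [0-2 ALLOC][3-10 FREE][11-20 ALLOC][21-26 ALLOC][27-36 ALLOC][37-44 FREE]
Op 6: free(a) -> (freed a); heap: [0-10 FREE][11-20 ALLOC][21-26 ALLOC][27-36 ALLOC][37-44 FREE]
malloc(43): first-fit scan over [0-10 FREE][11-20 ALLOC][21-26 ALLOC][27-36 ALLOC][37-44 FREE] -> NULL

Answer: NULL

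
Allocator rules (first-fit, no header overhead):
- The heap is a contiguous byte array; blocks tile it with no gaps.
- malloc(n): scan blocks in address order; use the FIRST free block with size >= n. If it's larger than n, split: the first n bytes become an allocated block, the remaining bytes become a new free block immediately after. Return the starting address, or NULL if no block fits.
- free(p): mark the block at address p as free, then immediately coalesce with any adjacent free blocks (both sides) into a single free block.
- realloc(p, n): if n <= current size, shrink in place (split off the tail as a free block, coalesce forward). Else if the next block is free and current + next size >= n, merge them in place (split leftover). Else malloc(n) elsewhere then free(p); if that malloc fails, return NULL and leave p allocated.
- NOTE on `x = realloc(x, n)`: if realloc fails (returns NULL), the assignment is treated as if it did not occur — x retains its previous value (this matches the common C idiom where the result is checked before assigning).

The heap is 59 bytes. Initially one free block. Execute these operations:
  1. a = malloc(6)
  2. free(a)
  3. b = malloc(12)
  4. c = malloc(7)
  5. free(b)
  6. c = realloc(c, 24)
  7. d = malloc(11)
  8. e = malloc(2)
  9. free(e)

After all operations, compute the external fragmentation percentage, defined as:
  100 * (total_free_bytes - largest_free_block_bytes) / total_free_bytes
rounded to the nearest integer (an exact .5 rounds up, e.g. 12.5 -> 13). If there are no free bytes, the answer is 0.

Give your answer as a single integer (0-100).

Op 1: a = malloc(6) -> a = 0; heap: [0-5 ALLOC][6-58 FREE]
Op 2: free(a) -> (freed a); heap: [0-58 FREE]
Op 3: b = malloc(12) -> b = 0; heap: [0-11 ALLOC][12-58 FREE]
Op 4: c = malloc(7) -> c = 12; heap: [0-11 ALLOC][12-18 ALLOC][19-58 FREE]
Op 5: free(b) -> (freed b); heap: [0-11 FREE][12-18 ALLOC][19-58 FREE]
Op 6: c = realloc(c, 24) -> c = 12; heap: [0-11 FREE][12-35 ALLOC][36-58 FREE]
Op 7: d = malloc(11) -> d = 0; heap: [0-10 ALLOC][11-11 FREE][12-35 ALLOC][36-58 FREE]
Op 8: e = malloc(2) -> e = 36; heap: [0-10 ALLOC][11-11 FREE][12-35 ALLOC][36-37 ALLOC][38-58 FREE]
Op 9: free(e) -> (freed e); heap: [0-10 ALLOC][11-11 FREE][12-35 ALLOC][36-58 FREE]
Free blocks: [1 23] total_free=24 largest=23 -> 100*(24-23)/24 = 100/24 ≈ 4.167 -> rounds to 4

Answer: 4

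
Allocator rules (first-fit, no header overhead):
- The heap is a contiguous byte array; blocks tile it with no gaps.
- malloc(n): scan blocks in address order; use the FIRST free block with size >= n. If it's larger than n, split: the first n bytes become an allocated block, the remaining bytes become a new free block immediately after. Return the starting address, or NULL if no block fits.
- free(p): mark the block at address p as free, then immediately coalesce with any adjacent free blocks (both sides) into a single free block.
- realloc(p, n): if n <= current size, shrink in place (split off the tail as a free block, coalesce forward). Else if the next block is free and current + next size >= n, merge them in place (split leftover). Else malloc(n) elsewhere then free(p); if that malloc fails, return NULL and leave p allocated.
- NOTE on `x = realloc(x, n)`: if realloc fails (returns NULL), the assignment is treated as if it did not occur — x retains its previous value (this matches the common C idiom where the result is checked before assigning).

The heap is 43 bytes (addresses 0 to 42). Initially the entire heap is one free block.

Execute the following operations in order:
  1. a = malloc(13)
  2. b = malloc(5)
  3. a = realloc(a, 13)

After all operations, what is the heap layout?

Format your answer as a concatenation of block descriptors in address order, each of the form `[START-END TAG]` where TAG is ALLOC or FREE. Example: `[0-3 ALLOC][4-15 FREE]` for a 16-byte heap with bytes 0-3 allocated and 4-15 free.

Op 1: a = malloc(13) -> a = 0; heap: [0-12 ALLOC][13-42 FREE]
Op 2: b = malloc(5) -> b = 13; heap: [0-12 ALLOC][13-17 ALLOC][18-42 FREE]
Op 3: a = realloc(a, 13) -> a = 0; heap: [0-12 ALLOC][13-17 ALLOC][18-42 FREE]

Answer: [0-12 ALLOC][13-17 ALLOC][18-42 FREE]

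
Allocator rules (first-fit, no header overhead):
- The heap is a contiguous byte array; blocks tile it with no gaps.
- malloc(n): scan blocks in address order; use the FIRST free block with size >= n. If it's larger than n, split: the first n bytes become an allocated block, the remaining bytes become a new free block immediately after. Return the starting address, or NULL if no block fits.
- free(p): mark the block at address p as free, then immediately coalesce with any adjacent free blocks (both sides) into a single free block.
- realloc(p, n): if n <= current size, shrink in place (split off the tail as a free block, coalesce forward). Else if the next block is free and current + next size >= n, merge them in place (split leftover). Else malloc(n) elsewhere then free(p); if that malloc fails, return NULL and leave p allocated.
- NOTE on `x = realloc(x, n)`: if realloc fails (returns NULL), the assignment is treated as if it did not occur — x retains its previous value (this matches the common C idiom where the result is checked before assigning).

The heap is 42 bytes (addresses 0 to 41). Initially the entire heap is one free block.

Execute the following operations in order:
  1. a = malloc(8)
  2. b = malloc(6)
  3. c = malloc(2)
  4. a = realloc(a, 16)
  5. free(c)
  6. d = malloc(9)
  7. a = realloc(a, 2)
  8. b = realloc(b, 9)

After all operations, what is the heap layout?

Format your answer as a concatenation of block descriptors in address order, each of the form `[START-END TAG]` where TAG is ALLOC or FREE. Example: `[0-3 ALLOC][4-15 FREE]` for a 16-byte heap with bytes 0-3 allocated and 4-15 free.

Answer: [0-15 FREE][16-17 ALLOC][18-26 ALLOC][27-31 FREE][32-40 ALLOC][41-41 FREE]

Derivation:
Op 1: a = malloc(8) -> a = 0; heap: [0-7 ALLOC][8-41 FREE]
Op 2: b = malloc(6) -> b = 8; heap: [0-7 ALLOC][8-13 ALLOC][14-41 FREE]
Op 3: c = malloc(2) -> c = 14; heap: [0-7 ALLOC][8-13 ALLOC][14-15 ALLOC][16-41 FREE]
Op 4: a = realloc(a, 16) -> a = 16; heap: [0-7 FREE][8-13 ALLOC][14-15 ALLOC][16-31 ALLOC][32-41 FREE]
Op 5: free(c) -> (freed c); heap: [0-7 FREE][8-13 ALLOC][14-15 FREE][16-31 ALLOC][32-41 FREE]
Op 6: d = malloc(9) -> d = 32; heap: [0-7 FREE][8-13 ALLOC][14-15 FREE][16-31 ALLOC][32-40 ALLOC][41-41 FREE]
Op 7: a = realloc(a, 2) -> a = 16; heap: [0-7 FREE][8-13 ALLOC][14-15 FREE][16-17 ALLOC][18-31 FREE][32-40 ALLOC][41-41 FREE]
Op 8: b = realloc(b, 9) -> b = 18; heap: [0-15 FREE][16-17 ALLOC][18-26 ALLOC][27-31 FREE][32-40 ALLOC][41-41 FREE]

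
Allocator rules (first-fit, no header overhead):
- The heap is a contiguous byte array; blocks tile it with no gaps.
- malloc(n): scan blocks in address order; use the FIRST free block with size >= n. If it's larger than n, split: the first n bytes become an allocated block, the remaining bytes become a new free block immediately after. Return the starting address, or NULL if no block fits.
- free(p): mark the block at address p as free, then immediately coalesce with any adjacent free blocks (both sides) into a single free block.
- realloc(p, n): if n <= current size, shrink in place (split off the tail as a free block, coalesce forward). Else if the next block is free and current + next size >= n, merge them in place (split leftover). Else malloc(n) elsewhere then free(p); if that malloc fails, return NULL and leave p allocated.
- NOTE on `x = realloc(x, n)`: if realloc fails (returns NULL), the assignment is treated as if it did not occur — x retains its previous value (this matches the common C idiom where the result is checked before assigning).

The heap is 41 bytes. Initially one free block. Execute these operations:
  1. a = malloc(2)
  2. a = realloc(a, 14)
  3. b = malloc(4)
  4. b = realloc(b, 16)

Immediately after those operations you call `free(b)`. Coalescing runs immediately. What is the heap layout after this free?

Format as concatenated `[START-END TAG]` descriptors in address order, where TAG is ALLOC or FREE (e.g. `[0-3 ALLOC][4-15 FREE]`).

Op 1: a = malloc(2) -> a = 0; heap: [0-1 ALLOC][2-40 FREE]
Op 2: a = realloc(a, 14) -> a = 0; heap: [0-13 ALLOC][14-40 FREE]
Op 3: b = malloc(4) -> b = 14; heap: [0-13 ALLOC][14-17 ALLOC][18-40 FREE]
Op 4: b = realloc(b, 16) -> b = 14; heap: [0-13 ALLOC][14-29 ALLOC][30-40 FREE]
free(b): b = 14 -> block [14-29 ALLOC]; mark free, coalesce with adjacent free neighbors -> [0-13 ALLOC][14-40 FREE]

Answer: [0-13 ALLOC][14-40 FREE]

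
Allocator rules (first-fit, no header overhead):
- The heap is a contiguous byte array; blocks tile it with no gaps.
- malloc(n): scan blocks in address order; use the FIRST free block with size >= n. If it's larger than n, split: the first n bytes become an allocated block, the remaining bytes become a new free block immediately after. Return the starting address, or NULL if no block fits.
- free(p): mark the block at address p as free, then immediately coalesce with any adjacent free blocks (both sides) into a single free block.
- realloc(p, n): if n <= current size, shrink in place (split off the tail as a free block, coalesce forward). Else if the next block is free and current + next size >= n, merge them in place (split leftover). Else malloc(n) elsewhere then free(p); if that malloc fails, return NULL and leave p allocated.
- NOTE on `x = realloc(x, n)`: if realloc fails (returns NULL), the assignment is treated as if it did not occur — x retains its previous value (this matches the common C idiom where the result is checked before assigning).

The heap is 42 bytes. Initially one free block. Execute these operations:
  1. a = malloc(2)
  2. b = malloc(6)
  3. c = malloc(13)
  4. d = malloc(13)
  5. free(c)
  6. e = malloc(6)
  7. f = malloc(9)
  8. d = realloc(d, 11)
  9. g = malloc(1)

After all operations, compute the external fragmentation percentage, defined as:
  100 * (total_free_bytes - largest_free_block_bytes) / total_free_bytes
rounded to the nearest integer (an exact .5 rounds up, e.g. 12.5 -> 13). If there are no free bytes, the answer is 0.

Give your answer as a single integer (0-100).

Op 1: a = malloc(2) -> a = 0; heap: [0-1 ALLOC][2-41 FREE]
Op 2: b = malloc(6) -> b = 2; heap: [0-1 ALLOC][2-7 ALLOC][8-41 FREE]
Op 3: c = malloc(13) -> c = 8; heap: [0-1 ALLOC][2-7 ALLOC][8-20 ALLOC][21-41 FREE]
Op 4: d = malloc(13) -> d = 21; heap: [0-1 ALLOC][2-7 ALLOC][8-20 ALLOC][21-33 ALLOC][34-41 FREE]
Op 5: free(c) -> (freed c); heap: [0-1 ALLOC][2-7 ALLOC][8-20 FREE][21-33 ALLOC][34-41 FREE]
Op 6: e = malloc(6) -> e = 8; heap: [0-1 ALLOC][2-7 ALLOC][8-13 ALLOC][14-20 FREE][21-33 ALLOC][34-41 FREE]
Op 7: f = malloc(9) -> f = NULL; heap: [0-1 ALLOC][2-7 ALLOC][8-13 ALLOC][14-20 FREE][21-33 ALLOC][34-41 FREE]
Op 8: d = realloc(d, 11) -> d = 21; heap: [0-1 ALLOC][2-7 ALLOC][8-13 ALLOC][14-20 FREE][21-31 ALLOC][32-41 FREE]
Op 9: g = malloc(1) -> g = 14; heap: [0-1 ALLOC][2-7 ALLOC][8-13 ALLOC][14-14 ALLOC][15-20 FREE][21-31 ALLOC][32-41 FREE]
Free blocks: [6 10] total_free=16 largest=10 -> 100*(16-10)/16 = 600/16 = 37.5 -> rounds to 38

Answer: 38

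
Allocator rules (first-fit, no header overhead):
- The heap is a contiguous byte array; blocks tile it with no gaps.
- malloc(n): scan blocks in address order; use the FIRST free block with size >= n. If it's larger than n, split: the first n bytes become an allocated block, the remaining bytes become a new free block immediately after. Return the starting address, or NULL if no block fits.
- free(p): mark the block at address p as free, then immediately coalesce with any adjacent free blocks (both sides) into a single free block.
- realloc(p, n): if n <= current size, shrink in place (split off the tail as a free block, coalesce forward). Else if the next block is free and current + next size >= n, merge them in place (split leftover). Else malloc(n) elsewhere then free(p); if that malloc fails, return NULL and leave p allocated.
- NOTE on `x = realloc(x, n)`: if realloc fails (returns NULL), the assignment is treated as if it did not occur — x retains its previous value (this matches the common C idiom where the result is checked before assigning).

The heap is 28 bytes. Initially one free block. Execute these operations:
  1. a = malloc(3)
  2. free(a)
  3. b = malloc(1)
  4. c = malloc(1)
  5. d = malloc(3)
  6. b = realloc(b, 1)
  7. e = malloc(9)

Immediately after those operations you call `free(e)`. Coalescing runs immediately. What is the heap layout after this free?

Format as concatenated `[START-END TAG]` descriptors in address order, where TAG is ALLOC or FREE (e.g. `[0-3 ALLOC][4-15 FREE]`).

Op 1: a = malloc(3) -> a = 0; heap: [0-2 ALLOC][3-27 FREE]
Op 2: free(a) -> (freed a); heap: [0-27 FREE]
Op 3: b = malloc(1) -> b = 0; heap: [0-0 ALLOC][1-27 FREE]
Op 4: c = malloc(1) -> c = 1; heap: [0-0 ALLOC][1-1 ALLOC][2-27 FREE]
Op 5: d = malloc(3) -> d = 2; heap: [0-0 ALLOC][1-1 ALLOC][2-4 ALLOC][5-27 FREE]
Op 6: b = realloc(b, 1) -> b = 0; heap: [0-0 ALLOC][1-1 ALLOC][2-4 ALLOC][5-27 FREE]
Op 7: e = malloc(9) -> e = 5; heap: [0-0 ALLOC][1-1 ALLOC][2-4 ALLOC][5-13 ALLOC][14-27 FREE]
free(e): e = 5 -> block [5-13 ALLOC]; mark free, coalesce with adjacent free neighbors -> [0-0 ALLOC][1-1 ALLOC][2-4 ALLOC][5-27 FREE]

Answer: [0-0 ALLOC][1-1 ALLOC][2-4 ALLOC][5-27 FREE]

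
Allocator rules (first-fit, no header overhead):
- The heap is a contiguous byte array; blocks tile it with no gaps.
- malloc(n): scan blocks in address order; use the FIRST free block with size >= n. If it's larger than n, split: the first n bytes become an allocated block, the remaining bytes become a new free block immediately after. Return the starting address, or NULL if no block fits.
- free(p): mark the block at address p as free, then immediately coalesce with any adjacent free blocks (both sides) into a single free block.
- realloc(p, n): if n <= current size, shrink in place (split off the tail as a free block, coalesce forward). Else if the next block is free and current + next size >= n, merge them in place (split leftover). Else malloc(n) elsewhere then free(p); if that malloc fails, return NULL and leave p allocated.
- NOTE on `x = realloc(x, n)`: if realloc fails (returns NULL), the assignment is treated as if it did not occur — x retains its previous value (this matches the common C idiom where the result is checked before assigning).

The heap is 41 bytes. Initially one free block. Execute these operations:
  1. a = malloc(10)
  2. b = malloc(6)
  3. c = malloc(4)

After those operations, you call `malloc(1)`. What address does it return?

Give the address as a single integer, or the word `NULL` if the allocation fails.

Op 1: a = malloc(10) -> a = 0; heap: [0-9 ALLOC][10-40 FREE]
Op 2: b = malloc(6) -> b = 10; heap: [0-9 ALLOC][10-15 ALLOC][16-40 FREE]
Op 3: c = malloc(4) -> c = 16; heap: [0-9 ALLOC][10-15 ALLOC][16-19 ALLOC][20-40 FREE]
malloc(1): first-fit scan over [0-9 ALLOC][10-15 ALLOC][16-19 ALLOC][20-40 FREE] -> 20

Answer: 20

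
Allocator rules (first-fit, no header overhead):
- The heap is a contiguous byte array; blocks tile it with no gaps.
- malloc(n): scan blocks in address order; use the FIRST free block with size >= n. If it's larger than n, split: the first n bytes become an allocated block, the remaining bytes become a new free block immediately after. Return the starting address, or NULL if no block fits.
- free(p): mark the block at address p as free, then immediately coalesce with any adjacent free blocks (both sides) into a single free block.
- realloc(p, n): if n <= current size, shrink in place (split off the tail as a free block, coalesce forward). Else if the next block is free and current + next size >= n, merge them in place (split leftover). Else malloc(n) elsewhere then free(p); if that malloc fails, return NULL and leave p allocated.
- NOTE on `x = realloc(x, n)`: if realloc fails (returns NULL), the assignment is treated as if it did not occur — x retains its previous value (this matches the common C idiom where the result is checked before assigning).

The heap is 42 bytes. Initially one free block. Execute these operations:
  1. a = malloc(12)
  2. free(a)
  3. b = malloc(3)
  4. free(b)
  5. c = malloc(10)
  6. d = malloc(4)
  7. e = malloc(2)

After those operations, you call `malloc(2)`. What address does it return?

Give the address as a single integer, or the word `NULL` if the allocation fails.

Answer: 16

Derivation:
Op 1: a = malloc(12) -> a = 0; heap: [0-11 ALLOC][12-41 FREE]
Op 2: free(a) -> (freed a); heap: [0-41 FREE]
Op 3: b = malloc(3) -> b = 0; heap: [0-2 ALLOC][3-41 FREE]
Op 4: free(b) -> (freed b); heap: [0-41 FREE]
Op 5: c = malloc(10) -> c = 0; heap: [0-9 ALLOC][10-41 FREE]
Op 6: d = malloc(4) -> d = 10; heap: [0-9 ALLOC][10-13 ALLOC][14-41 FREE]
Op 7: e = malloc(2) -> e = 14; heap: [0-9 ALLOC][10-13 ALLOC][14-15 ALLOC][16-41 FREE]
malloc(2): first-fit scan over [0-9 ALLOC][10-13 ALLOC][14-15 ALLOC][16-41 FREE] -> 16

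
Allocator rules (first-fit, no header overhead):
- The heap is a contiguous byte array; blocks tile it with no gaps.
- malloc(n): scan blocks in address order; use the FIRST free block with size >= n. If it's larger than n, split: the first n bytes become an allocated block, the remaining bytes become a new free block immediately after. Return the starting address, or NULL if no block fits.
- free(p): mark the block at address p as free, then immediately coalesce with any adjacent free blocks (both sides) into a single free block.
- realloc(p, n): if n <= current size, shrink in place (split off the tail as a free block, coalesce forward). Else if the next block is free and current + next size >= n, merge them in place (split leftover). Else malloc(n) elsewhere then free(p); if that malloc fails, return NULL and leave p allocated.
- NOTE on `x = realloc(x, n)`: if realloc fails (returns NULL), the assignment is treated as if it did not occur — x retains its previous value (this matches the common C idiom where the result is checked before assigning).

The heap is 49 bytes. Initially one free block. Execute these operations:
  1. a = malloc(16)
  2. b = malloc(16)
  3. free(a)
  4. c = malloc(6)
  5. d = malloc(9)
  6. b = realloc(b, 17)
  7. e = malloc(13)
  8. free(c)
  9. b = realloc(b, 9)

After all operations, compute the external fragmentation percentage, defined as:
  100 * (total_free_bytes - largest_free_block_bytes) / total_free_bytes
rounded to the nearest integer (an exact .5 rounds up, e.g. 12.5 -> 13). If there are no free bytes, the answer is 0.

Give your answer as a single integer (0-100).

Answer: 56

Derivation:
Op 1: a = malloc(16) -> a = 0; heap: [0-15 ALLOC][16-48 FREE]
Op 2: b = malloc(16) -> b = 16; heap: [0-15 ALLOC][16-31 ALLOC][32-48 FREE]
Op 3: free(a) -> (freed a); heap: [0-15 FREE][16-31 ALLOC][32-48 FREE]
Op 4: c = malloc(6) -> c = 0; heap: [0-5 ALLOC][6-15 FREE][16-31 ALLOC][32-48 FREE]
Op 5: d = malloc(9) -> d = 6; heap: [0-5 ALLOC][6-14 ALLOC][15-15 FREE][16-31 ALLOC][32-48 FREE]
Op 6: b = realloc(b, 17) -> b = 16; heap: [0-5 ALLOC][6-14 ALLOC][15-15 FREE][16-32 ALLOC][33-48 FREE]
Op 7: e = malloc(13) -> e = 33; heap: [0-5 ALLOC][6-14 ALLOC][15-15 FREE][16-32 ALLOC][33-45 ALLOC][46-48 FREE]
Op 8: free(c) -> (freed c); heap: [0-5 FREE][6-14 ALLOC][15-15 FREE][16-32 ALLOC][33-45 ALLOC][46-48 FREE]
Op 9: b = realloc(b, 9) -> b = 16; heap: [0-5 FREE][6-14 ALLOC][15-15 FREE][16-24 ALLOC][25-32 FREE][33-45 ALLOC][46-48 FREE]
Free blocks: [6 1 8 3] total_free=18 largest=8 -> 100*(18-8)/18 = 1000/18 ≈ 55.556 -> rounds to 56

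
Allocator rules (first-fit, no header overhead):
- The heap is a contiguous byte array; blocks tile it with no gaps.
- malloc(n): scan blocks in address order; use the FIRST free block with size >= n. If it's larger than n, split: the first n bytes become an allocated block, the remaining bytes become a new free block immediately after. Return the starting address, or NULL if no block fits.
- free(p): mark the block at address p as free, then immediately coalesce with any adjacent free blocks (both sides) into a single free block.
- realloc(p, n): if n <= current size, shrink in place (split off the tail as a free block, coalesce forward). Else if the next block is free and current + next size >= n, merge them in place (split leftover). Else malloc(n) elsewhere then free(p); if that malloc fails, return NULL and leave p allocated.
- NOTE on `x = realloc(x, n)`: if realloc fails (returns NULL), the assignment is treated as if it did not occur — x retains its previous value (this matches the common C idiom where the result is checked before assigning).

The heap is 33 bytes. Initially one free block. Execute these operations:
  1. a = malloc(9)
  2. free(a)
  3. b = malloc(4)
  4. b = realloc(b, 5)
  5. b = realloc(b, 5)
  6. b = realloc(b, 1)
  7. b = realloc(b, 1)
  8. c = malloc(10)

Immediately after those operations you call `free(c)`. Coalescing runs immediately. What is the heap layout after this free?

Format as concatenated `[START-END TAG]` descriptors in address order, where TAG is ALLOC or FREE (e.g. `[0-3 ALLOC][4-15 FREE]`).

Op 1: a = malloc(9) -> a = 0; heap: [0-8 ALLOC][9-32 FREE]
Op 2: free(a) -> (freed a); heap: [0-32 FREE]
Op 3: b = malloc(4) -> b = 0; heap: [0-3 ALLOC][4-32 FREE]
Op 4: b = realloc(b, 5) -> b = 0; heap: [0-4 ALLOC][5-32 FREE]
Op 5: b = realloc(b, 5) -> b = 0; heap: [0-4 ALLOC][5-32 FREE]
Op 6: b = realloc(b, 1) -> b = 0; heap: [0-0 ALLOC][1-32 FREE]
Op 7: b = realloc(b, 1) -> b = 0; heap: [0-0 ALLOC][1-32 FREE]
Op 8: c = malloc(10) -> c = 1; heap: [0-0 ALLOC][1-10 ALLOC][11-32 FREE]
free(c): c = 1 -> block [1-10 ALLOC]; mark free, coalesce with adjacent free neighbors -> [0-0 ALLOC][1-32 FREE]

Answer: [0-0 ALLOC][1-32 FREE]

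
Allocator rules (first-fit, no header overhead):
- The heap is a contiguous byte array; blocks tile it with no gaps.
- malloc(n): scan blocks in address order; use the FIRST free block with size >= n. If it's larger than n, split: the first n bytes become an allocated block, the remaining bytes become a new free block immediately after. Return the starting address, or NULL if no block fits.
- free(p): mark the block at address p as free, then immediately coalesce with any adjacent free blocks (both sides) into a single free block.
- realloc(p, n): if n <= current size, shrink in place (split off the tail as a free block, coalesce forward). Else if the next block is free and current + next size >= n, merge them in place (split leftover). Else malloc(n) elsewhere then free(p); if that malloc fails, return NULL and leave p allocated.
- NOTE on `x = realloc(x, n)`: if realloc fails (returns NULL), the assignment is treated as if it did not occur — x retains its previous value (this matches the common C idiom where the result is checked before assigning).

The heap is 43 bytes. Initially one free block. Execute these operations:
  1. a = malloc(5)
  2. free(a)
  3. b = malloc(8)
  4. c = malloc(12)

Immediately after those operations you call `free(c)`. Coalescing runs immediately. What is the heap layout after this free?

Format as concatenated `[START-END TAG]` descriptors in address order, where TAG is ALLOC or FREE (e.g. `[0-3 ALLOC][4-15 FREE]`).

Op 1: a = malloc(5) -> a = 0; heap: [0-4 ALLOC][5-42 FREE]
Op 2: free(a) -> (freed a); heap: [0-42 FREE]
Op 3: b = malloc(8) -> b = 0; heap: [0-7 ALLOC][8-42 FREE]
Op 4: c = malloc(12) -> c = 8; heap: [0-7 ALLOC][8-19 ALLOC][20-42 FREE]
free(c): c = 8 -> block [8-19 ALLOC]; mark free, coalesce with adjacent free neighbors -> [0-7 ALLOC][8-42 FREE]

Answer: [0-7 ALLOC][8-42 FREE]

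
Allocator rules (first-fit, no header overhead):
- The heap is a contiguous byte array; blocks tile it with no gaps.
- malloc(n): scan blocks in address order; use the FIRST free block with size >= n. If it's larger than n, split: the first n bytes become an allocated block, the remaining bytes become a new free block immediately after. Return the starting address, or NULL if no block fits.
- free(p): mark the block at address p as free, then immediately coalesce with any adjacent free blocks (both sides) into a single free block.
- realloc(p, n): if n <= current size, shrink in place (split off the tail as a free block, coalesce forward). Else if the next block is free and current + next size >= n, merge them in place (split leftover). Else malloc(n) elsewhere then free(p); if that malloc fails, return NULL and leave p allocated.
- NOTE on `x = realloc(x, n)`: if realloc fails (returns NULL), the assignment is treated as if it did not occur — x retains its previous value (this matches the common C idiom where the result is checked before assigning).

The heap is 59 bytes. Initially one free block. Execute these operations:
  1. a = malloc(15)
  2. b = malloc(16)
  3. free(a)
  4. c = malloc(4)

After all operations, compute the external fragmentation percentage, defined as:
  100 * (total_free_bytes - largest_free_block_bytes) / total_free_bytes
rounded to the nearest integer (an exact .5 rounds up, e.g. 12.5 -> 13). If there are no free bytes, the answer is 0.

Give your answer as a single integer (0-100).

Op 1: a = malloc(15) -> a = 0; heap: [0-14 ALLOC][15-58 FREE]
Op 2: b = malloc(16) -> b = 15; heap: [0-14 ALLOC][15-30 ALLOC][31-58 FREE]
Op 3: free(a) -> (freed a); heap: [0-14 FREE][15-30 ALLOC][31-58 FREE]
Op 4: c = malloc(4) -> c = 0; heap: [0-3 ALLOC][4-14 FREE][15-30 ALLOC][31-58 FREE]
Free blocks: [11 28] total_free=39 largest=28 -> 100*(39-28)/39 = 1100/39 ≈ 28.205 -> rounds to 28

Answer: 28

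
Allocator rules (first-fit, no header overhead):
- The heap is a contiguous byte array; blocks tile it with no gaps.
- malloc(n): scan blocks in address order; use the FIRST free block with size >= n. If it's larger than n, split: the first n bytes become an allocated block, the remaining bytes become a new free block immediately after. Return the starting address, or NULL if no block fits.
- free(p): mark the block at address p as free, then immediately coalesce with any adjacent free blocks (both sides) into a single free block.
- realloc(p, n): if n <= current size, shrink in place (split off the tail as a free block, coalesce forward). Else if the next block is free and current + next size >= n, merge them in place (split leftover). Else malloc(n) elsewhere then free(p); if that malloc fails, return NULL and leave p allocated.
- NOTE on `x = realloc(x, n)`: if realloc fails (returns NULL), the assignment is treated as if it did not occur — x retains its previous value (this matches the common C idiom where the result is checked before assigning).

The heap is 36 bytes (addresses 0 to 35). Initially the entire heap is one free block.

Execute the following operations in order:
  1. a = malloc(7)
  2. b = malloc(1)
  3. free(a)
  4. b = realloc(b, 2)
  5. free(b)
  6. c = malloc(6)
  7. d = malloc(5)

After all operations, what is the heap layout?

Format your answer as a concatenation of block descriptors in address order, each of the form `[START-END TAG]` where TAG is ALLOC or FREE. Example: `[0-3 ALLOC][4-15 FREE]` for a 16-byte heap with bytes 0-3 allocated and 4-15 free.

Op 1: a = malloc(7) -> a = 0; heap: [0-6 ALLOC][7-35 FREE]
Op 2: b = malloc(1) -> b = 7; heap: [0-6 ALLOC][7-7 ALLOC][8-35 FREE]
Op 3: free(a) -> (freed a); heap: [0-6 FREE][7-7 ALLOC][8-35 FREE]
Op 4: b = realloc(b, 2) -> b = 7; heap: [0-6 FREE][7-8 ALLOC][9-35 FREE]
Op 5: free(b) -> (freed b); heap: [0-35 FREE]
Op 6: c = malloc(6) -> c = 0; heap: [0-5 ALLOC][6-35 FREE]
Op 7: d = malloc(5) -> d = 6; heap: [0-5 ALLOC][6-10 ALLOC][11-35 FREE]

Answer: [0-5 ALLOC][6-10 ALLOC][11-35 FREE]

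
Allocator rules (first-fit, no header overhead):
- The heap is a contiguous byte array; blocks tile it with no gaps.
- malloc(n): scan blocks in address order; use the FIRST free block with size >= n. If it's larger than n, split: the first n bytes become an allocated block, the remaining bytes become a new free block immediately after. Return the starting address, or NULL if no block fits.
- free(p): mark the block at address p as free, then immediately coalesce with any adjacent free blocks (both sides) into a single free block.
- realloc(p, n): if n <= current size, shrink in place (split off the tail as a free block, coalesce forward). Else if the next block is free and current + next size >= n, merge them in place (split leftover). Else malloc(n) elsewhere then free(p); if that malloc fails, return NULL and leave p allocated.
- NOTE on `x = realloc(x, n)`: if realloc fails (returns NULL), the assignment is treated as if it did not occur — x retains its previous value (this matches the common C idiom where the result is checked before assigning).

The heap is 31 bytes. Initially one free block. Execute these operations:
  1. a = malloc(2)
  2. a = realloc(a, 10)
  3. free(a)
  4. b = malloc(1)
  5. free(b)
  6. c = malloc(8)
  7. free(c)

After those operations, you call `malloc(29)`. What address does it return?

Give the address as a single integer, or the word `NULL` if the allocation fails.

Answer: 0

Derivation:
Op 1: a = malloc(2) -> a = 0; heap: [0-1 ALLOC][2-30 FREE]
Op 2: a = realloc(a, 10) -> a = 0; heap: [0-9 ALLOC][10-30 FREE]
Op 3: free(a) -> (freed a); heap: [0-30 FREE]
Op 4: b = malloc(1) -> b = 0; heap: [0-0 ALLOC][1-30 FREE]
Op 5: free(b) -> (freed b); heap: [0-30 FREE]
Op 6: c = malloc(8) -> c = 0; heap: [0-7 ALLOC][8-30 FREE]
Op 7: free(c) -> (freed c); heap: [0-30 FREE]
malloc(29): first-fit scan over [0-30 FREE] -> 0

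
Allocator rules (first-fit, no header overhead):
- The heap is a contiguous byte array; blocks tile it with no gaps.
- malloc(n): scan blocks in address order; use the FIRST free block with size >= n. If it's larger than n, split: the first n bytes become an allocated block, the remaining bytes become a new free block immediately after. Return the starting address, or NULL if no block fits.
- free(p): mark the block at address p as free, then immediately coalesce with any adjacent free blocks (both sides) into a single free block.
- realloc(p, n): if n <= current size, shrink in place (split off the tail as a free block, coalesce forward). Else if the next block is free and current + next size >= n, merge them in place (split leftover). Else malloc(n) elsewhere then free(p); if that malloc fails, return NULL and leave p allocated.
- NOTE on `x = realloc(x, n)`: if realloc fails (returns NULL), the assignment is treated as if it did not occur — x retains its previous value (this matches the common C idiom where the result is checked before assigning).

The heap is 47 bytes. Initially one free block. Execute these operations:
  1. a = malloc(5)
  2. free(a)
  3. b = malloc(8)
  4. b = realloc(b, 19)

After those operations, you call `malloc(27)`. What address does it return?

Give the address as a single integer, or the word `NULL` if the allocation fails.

Answer: 19

Derivation:
Op 1: a = malloc(5) -> a = 0; heap: [0-4 ALLOC][5-46 FREE]
Op 2: free(a) -> (freed a); heap: [0-46 FREE]
Op 3: b = malloc(8) -> b = 0; heap: [0-7 ALLOC][8-46 FREE]
Op 4: b = realloc(b, 19) -> b = 0; heap: [0-18 ALLOC][19-46 FREE]
malloc(27): first-fit scan over [0-18 ALLOC][19-46 FREE] -> 19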